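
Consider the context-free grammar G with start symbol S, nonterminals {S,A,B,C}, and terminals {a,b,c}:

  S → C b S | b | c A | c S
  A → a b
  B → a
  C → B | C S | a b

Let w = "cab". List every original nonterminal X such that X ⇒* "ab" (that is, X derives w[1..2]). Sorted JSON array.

Convert to CNF:
  S -> C X3 | T2 A | T2 S | b
  A -> T0 T1
  B -> a
  C -> C S | T0 T1 | a
  T0 -> a
  T1 -> b
  T2 -> c
  X3 -> T1 S

Fill CYK table bottom-up — only the sub-triangle for w[1..2]:
  [1..1]={B,C,T0}  "a"  orig:{B,C}
  [2..2]={S,T1}  "b"  orig:{S}
  [1..2]={A,C}  "ab"

Original NTs in T[1,2] deriving "ab": ["A", "C"]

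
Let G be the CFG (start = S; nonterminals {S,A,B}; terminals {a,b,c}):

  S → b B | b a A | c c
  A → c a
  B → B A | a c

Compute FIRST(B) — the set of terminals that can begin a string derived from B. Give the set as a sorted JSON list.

Compute FIRST by fixpoint:
pass 1:
  A via A→c a: +{c}
  B via B→a c: +{a}
  S via S→b B: +{b}
  S via S→c c: +{c}
  FIRST[S]={b,c}  FIRST[A]={c}  FIRST[B]={a}
pass 2: done
  FIRST[S]={b,c}  FIRST[A]={c}  FIRST[B]={a}

FIRST(B) = ["a"]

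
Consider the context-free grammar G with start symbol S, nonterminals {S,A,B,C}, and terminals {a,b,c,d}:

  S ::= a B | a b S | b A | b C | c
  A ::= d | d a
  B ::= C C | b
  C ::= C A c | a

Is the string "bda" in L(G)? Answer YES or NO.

Convert to CNF:
  S -> T1 B | T1 X5 | T3 A | T3 C | c
  A -> T0 T1 | d
  B -> C C | b
  C -> C X4 | a
  T0 -> d
  T1 -> a
  T2 -> c
  T3 -> b
  X4 -> A T2
  X5 -> T3 S

CYK table (by increasing span):
  T[0,0] 'b' = {B,T3}  orig:{B}
  T[1,1] 'd' = {A,T0}  orig:{A}
  T[2,2] 'a' = {C,T1}  orig:{C}
  T[0,1] 'bd' = {S}
  T[1,2] 'da' = {A}
  T[0,2] 'bda' = {S}

S ∈ T[0,2] ⇒ YES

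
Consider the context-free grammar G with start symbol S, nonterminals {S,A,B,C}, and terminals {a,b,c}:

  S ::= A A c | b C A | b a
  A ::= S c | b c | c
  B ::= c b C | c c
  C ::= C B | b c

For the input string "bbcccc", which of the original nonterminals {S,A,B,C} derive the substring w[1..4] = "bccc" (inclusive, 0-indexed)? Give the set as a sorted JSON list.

Convert to CNF:
  S -> A X4 | T1 T2 | T1 X5
  A -> S T0 | T1 T0 | c
  B -> T0 T0 | T0 X3
  C -> C B | T1 T0
  T0 -> c
  T1 -> b
  T2 -> a
  X3 -> T1 C
  X4 -> A T0
  X5 -> C A

Fill CYK table bottom-up, restricted to cells inside w[1..4]:
  T[1,1] 'b' = {T1}  orig:{}
  T[2,2] 'c' = {A,T0}  orig:{A}
  T[3,3] 'c' = {A,T0}  orig:{A}
  T[4,4] 'c' = {A,T0}  orig:{A}
  T[1,2] 'bc' = {A,C}
  T[2,3] 'cc' = {B,X4}  orig:{B}
  T[3,4] 'cc' = {B,X4}  orig:{B}
  T[1,3] 'bcc' = {X4,X5}  orig:{}
  T[2,4] 'ccc' = {S}
  T[1,4] 'bccc' = {C,S}

Original NTs in T[1,4] deriving "bccc": ["C", "S"]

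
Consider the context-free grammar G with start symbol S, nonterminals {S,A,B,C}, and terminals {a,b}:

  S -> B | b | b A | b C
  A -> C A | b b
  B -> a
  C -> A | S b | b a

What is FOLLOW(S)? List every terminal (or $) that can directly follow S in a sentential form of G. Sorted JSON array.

Compute FIRST by fixpoint:
iter 1:
  A via A→b b: +{b}
  B via B→a: +{a}
  C via C→A: +{b}
  S via S→B: +{a}
  S via S→b: +{b}
  FIRST[S]={a,b}  FIRST[A]={b}  FIRST[B]={a}  FIRST[C]={b}
iter 2:
  C via C→S b: +{a}
  FIRST[S]={a,b}  FIRST[A]={b}  FIRST[B]={a}  FIRST[C]={a,b}
iter 3:
  A via A→C A: +{a}
  FIRST[S]={a,b}  FIRST[A]={a,b}  FIRST[B]={a}  FIRST[C]={a,b}
iter 4: (no change)
  FIRST[S]={a,b}  FIRST[A]={a,b}  FIRST[B]={a}  FIRST[C]={a,b}

Compute FOLLOW by fixpoint:
initialize: $ ∈ FOLLOW(S)
iter 1:
  A→C A: FOLLOW(C) ⊇ FIRST(A) = {a,b}; new: +{a,b}
  C→A: FOLLOW(A) ⊇ FOLLOW(C) ⊇ {a,b}; new: +{a,b}
  C→S b: FOLLOW(S) ⊇ FIRST(b) = {b}; new: +{b}
  S→B: FOLLOW(B) ⊇ FOLLOW(S) ⊇ {$,b}; new: +{$,b}
  S→b A: FOLLOW(A) ⊇ FOLLOW(S) ⊇ {$,b}; new: +{$}
  S→b C: FOLLOW(C) ⊇ FOLLOW(S) ⊇ {$,b}; new: +{$}
  FOLLOW[S]={$,b}  FOLLOW[A]={$,a,b}  FOLLOW[B]={$,b}  FOLLOW[C]={$,a,b}
iter 2: (stable)
  FOLLOW[S]={$,b}  FOLLOW[A]={$,a,b}  FOLLOW[B]={$,b}  FOLLOW[C]={$,a,b}

FOLLOW(S) = ["$", "b"]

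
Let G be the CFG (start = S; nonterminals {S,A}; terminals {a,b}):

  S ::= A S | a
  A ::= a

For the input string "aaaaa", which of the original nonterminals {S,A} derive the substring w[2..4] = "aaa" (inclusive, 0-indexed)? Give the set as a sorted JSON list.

Convert to CNF:
  S -> A S | a
  A -> a

CYK fill — only the sub-triangle for w[2..4]:
  T[2,2] 'a' = {A,S}
  T[3,3] 'a' = {A,S}
  T[4,4] 'a' = {A,S}
  T[2,3] 'aa' = {S}
  T[3,4] 'aa' = {S}
  T[2,4] 'aaa' = {S}

Original NTs in T[2,4] deriving "aaa": ["S"]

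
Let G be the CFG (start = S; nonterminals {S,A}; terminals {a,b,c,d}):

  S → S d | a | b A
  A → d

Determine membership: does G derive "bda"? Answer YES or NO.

CNF form of G:
  S -> S T0 | T1 A | a
  A -> d
  T0 -> d
  T1 -> b

CYK fill:
  cell(0,0) b: {T1}  orig:{}
  cell(1,1) d: {A,T0}  orig:{A}
  cell(2,2) a: {S}
  cell(0,1) bd: {S}
  cell(1,2) da: ∅
  cell(0,2) bda: ∅

S ∉ T[0,2] ⇒ NO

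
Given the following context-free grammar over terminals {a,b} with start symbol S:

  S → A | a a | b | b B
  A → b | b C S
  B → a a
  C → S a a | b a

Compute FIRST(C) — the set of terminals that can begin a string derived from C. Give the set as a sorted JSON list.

Compute FIRST by fixpoint:
iter 1:
  A via A→b: +{b}
  B via B→a a: +{a}
  C via C→b a: +{b}
  S via S→A: +{b}
  S via S→a a: +{a}
  FIRST[S]={a,b}  FIRST[A]={b}  FIRST[B]={a}  FIRST[C]={b}
iter 2:
  C via C→S a a: +{a}
  FIRST[S]={a,b}  FIRST[A]={b}  FIRST[B]={a}  FIRST[C]={a,b}
iter 3: done
  FIRST[S]={a,b}  FIRST[A]={b}  FIRST[B]={a}  FIRST[C]={a,b}

FIRST(C) = ["a", "b"]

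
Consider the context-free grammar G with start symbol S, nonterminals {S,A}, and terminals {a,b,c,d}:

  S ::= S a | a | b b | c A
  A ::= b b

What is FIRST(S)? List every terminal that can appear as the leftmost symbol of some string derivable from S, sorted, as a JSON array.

FIRST iteration:
round 1:
  A via A→b b: +{b}
  S via S→a: +{a}
  S via S→b b: +{b}
  S via S→c A: +{c}
  FIRST(S)={a,b,c}  FIRST(A)={b}
round 2: — fixpoint
  FIRST(S)={a,b,c}  FIRST(A)={b}

FIRST(S) = ["a", "b", "c"]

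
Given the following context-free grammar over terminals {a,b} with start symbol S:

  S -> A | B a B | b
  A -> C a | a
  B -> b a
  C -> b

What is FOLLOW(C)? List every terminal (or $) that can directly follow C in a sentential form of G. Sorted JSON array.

Compute FIRST by fixpoint:
pass 1:
  A via A→a: +{a}
  B via B→b a: +{b}
  C via C→b: +{b}
  S via S→A: +{a}
  S via S→B a B: +{b}
  FIRST(S)={a,b}  FIRST(A)={a}  FIRST(B)={b}  FIRST(C)={b}
pass 2:
  A via A→C a: +{b}
  FIRST(S)={a,b}  FIRST(A)={a,b}  FIRST(B)={b}  FIRST(C)={b}
pass 3: — fixpoint
  FIRST(S)={a,b}  FIRST(A)={a,b}  FIRST(B)={b}  FIRST(C)={b}

FOLLOW sets:
FOLLOW(S) := {$}
pass 1:
  A→C a: FOLLOW(C) ⊇ FIRST(a) = {a}; new: +{a}
  S→A: FOLLOW(A) ⊇ FOLLOW(S) ⊇ {$}; new: +{$}
  S→B a B: FOLLOW(B) ⊇ FIRST(a) = {a}; new: +{a}
  S→B a B: FOLLOW(B) ⊇ FOLLOW(S) ⊇ {$}; new: +{$}
  FOLLOW(S)={$}  FOLLOW(A)={$}  FOLLOW(B)={$,a}  FOLLOW(C)={a}
pass 2: done
  FOLLOW(S)={$}  FOLLOW(A)={$}  FOLLOW(B)={$,a}  FOLLOW(C)={a}

FOLLOW(C) = ["a"]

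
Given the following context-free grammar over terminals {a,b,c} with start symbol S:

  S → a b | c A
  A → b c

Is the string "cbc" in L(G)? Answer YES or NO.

Convert to CNF:
  S -> T1 A | T2 T0
  A -> T0 T1
  T0 -> b
  T1 -> c
  T2 -> a

CYK fill:
  T[0,0] 'c' = {T1}  orig:{}
  T[1,1] 'b' = {T0}  orig:{}
  T[2,2] 'c' = {T1}  orig:{}
  T[0,1] 'cb' = ∅
  T[1,2] 'bc' = {A}
  T[0,2] 'cbc' = {S}

S ∈ T[0,2] ⇒ YES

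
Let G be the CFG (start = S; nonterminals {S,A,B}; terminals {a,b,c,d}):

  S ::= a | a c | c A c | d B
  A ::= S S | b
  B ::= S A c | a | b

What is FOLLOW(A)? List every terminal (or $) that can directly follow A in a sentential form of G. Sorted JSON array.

FIRST sets, iterate to fixpoint:
pass 1:
  A via A→b: +{b}
  B via B→a: +{a}
  B via B→b: +{b}
  S via S→a: +{a}
  S via S→c A c: +{c}
  S via S→d B: +{d}
  FIRST[S]={a,c,d}  FIRST[A]={b}  FIRST[B]={a,b}
pass 2:
  A via A→S S: +{a,c,d}
  B via B→S A c: +{c,d}
  FIRST[S]={a,c,d}  FIRST[A]={a,b,c,d}  FIRST[B]={a,b,c,d}
pass 3: (no change)
  FIRST[S]={a,c,d}  FIRST[A]={a,b,c,d}  FIRST[B]={a,b,c,d}

FOLLOW sets:
initialize: $ ∈ FOLLOW(S)
round 1:
  A→S S: FOLLOW(S) ⊇ FIRST(S) = {a,c,d}; new: +{a,c,d}
  B→S A c: FOLLOW(S) ⊇ FIRST(A) = {a,b,c,d}; new: +{b}
  B→S A c: FOLLOW(A) ⊇ FIRST(c) = {c}; new: +{c}
  S→d B: FOLLOW(B) ⊇ FOLLOW(S) ⊇ {$,a,b,c,d}; new: +{$,a,b,c,d}
  FOLLOW[S]={$,a,b,c,d}  FOLLOW[A]={c}  FOLLOW[B]={$,a,b,c,d}
round 2: (stable)
  FOLLOW[S]={$,a,b,c,d}  FOLLOW[A]={c}  FOLLOW[B]={$,a,b,c,d}

FOLLOW(A) = ["c"]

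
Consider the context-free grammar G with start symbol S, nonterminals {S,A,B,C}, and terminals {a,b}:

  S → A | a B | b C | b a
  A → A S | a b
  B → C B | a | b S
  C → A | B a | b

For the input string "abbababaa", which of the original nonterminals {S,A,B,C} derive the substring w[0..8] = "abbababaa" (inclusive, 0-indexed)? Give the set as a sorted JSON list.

CNF form of G:
  S -> A S | T0 B | T0 T1 | T1 C | T1 T0
  A -> A S | T0 T1
  B -> C B | T1 S | a
  C -> A S | B T0 | T0 T1 | b
  T0 -> a
  T1 -> b

Fill CYK table bottom-up (cells [i..j] with 0 ≤ i ≤ j ≤ 8 only):
  T[0,0] 'a' = {B,T0}  orig:{B}
  T[1,1] 'b' = {C,T1}  orig:{C}
  T[2,2] 'b' = {C,T1}  orig:{C}
  T[3,3] 'a' = {B,T0}  orig:{B}
  T[4,4] 'b' = {C,T1}  orig:{C}
  T[5,5] 'a' = {B,T0}  orig:{B}
  T[6,6] 'b' = {C,T1}  orig:{C}
  T[7,7] 'a' = {B,T0}  orig:{B}
  T[8,8] 'a' = {B,T0}  orig:{B}
  T[0,1] 'ab' = {A,C,S}
  T[1,2] 'bb' = {S}
  T[2,3] 'ba' = {B,S}
  T[3,4] 'ab' = {A,C,S}
  T[4,5] 'ba' = {B,S}
  T[5,6] 'ab' = {A,C,S}
  T[6,7] 'ba' = {B,S}
  T[7,8] 'aa' = {C,S}
  T[0,2] 'abb' = ∅
  T[1,3] 'bba' = {B}
  T[2,4] 'bab' = {B,S}
  T[3,5] 'aba' = {B,S}
  T[4,6] 'bab' = {B,S}
  T[5,7] 'aba' = {B,S}
  T[6,8] 'baa' = {B,C,S}
  T[0,3] 'abba' = {A,B,C,S}
  T[1,4] 'bbab' = {B}
  T[2,5] 'baba' = {B,C}
  T[3,6] 'abab' = {A,C,S}
  T[4,7] 'baba' = {B,C}
  T[5,8] 'abaa' = {A,C,S}
  T[0,4] 'abbab' = {A,B,C,S}
  T[1,5] 'bbaba' = {B,C,S}
  T[2,6] 'babab' = {B,S}
  T[3,7] 'ababa' = {A,B,C,S}
  T[4,8] 'babaa' = {B,C,S}
  T[0,5] 'abbaba' = {A,B,C,S}
  T[1,6] 'bbabab' = {B}
  T[2,7] 'bababa' = {B,C,S}
  T[3,8] 'ababaa' = {A,B,C,S}
  T[0,6] 'abbabab' = {A,B,C,S}
  T[1,7] 'bbababa' = {B,C,S}
  T[2,8] 'bababaa' = {B,C,S}
  T[0,7] 'abbababa' = {A,B,C,S}
  T[1,8] 'bbababaa' = {B,C,S}
  T[0,8] 'abbababaa' = {A,B,C,S}

Original NTs in T[0,8] deriving "abbababaa": ["A", "B", "C", "S"]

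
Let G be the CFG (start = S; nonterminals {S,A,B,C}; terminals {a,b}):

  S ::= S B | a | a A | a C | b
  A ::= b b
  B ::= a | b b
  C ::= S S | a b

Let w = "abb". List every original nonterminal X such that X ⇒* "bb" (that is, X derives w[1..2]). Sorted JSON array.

Convert to CNF:
  S -> S B | T1 A | T1 C | a | b
  A -> T0 T0
  B -> T0 T0 | a
  C -> S S | T1 T0
  T0 -> b
  T1 -> a

Fill CYK table bottom-up (cells [i..j] with 1 ≤ i ≤ j ≤ 2 only):
  T[1,1] 'b' = {S,T0}  orig:{S}
  T[2,2] 'b' = {S,T0}  orig:{S}
  T[1,2] 'bb' = {A,B,C}

Original NTs in T[1,2] deriving "bb": ["A", "B", "C"]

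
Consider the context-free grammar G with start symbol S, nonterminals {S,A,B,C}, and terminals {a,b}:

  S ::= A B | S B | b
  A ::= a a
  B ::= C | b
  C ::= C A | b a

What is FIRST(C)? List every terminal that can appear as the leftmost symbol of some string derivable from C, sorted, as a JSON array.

Compute FIRST by fixpoint:
round 1:
  A via A→a a: +{a}
  B via B→b: +{b}
  C via C→b a: +{b}
  S via S→A B: +{a}
  S via S→b: +{b}
  FIRST(S)={a,b}  FIRST(A)={a}  FIRST(B)={b}  FIRST(C)={b}
round 2: — fixpoint
  FIRST(S)={a,b}  FIRST(A)={a}  FIRST(B)={b}  FIRST(C)={b}

FIRST(C) = ["b"]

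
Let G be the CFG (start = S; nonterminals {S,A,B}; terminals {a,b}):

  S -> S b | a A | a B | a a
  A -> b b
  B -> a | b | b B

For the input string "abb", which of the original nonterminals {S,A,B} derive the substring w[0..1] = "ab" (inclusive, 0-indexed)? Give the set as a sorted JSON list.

Convert to CNF:
  S -> S T0 | T1 A | T1 B | T1 T1
  A -> T0 T0
  B -> T0 B | a | b
  T0 -> b
  T1 -> a

CYK fill (cells [i..j] with 0 ≤ i ≤ j ≤ 1 only):
  T[0,0] 'a' = {B,T1}  orig:{B}
  T[1,1] 'b' = {B,T0}  orig:{B}
  T[0,1] 'ab' = {S}

Original NTs in T[0,1] deriving "ab": ["S"]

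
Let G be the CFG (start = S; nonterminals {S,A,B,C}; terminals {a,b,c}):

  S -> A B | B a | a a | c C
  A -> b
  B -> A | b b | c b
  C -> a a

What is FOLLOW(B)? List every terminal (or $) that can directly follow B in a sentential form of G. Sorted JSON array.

Compute FIRST by fixpoint:
iter 1:
  A via A→b: +{b}
  B via B→A: +{b}
  B via B→c b: +{c}
  C via C→a a: +{a}
  S via S→A B: +{b}
  S via S→B a: +{c}
  S via S→a a: +{a}
  S: {a,b,c}  A: {b}  B: {b,c}  C: {a}
iter 2: done
  S: {a,b,c}  A: {b}  B: {b,c}  C: {a}

FOLLOW iteration:
FOLLOW(S) := {$}
iter 1:
  S→A B: FOLLOW(A) ⊇ FIRST(B) = {b,c}; new: +{b,c}
  S→A B: FOLLOW(B) ⊇ FOLLOW(S) ⊇ {$}; new: +{$}
  S→B a: FOLLOW(B) ⊇ FIRST(a) = {a}; new: +{a}
  S→c C: FOLLOW(C) ⊇ FOLLOW(S) ⊇ {$}; new: +{$}
  S: {$}  A: {b,c}  B: {$,a}  C: {$}
iter 2:
  B→A: FOLLOW(A) ⊇ FOLLOW(B) ⊇ {$,a}; new: +{$,a}
  S: {$}  A: {$,a,b,c}  B: {$,a}  C: {$}
iter 3: — fixpoint
  S: {$}  A: {$,a,b,c}  B: {$,a}  C: {$}

FOLLOW(B) = ["$", "a"]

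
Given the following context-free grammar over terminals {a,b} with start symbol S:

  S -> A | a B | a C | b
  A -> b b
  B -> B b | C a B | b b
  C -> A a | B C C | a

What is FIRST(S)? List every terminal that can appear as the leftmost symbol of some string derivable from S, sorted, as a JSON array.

Compute FIRST by fixpoint:
[1]
  A via A→b b: +{b}
  B via B→b b: +{b}
  C via C→A a: +{b}
  C via C→a: +{a}
  S via S→A: +{b}
  S via S→a B: +{a}
  FIRST[S]={a,b}  FIRST[A]={b}  FIRST[B]={b}  FIRST[C]={a,b}
[2]
  B via B→C a B: +{a}
  FIRST[S]={a,b}  FIRST[A]={b}  FIRST[B]={a,b}  FIRST[C]={a,b}
[3] — fixpoint
  FIRST[S]={a,b}  FIRST[A]={b}  FIRST[B]={a,b}  FIRST[C]={a,b}

FIRST(S) = ["a", "b"]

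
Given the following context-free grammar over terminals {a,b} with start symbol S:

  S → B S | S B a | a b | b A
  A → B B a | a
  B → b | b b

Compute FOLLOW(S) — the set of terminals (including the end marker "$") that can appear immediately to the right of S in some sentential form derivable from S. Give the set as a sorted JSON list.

Compute FIRST by fixpoint:
[1]
  A via A→a: +{a}
  B via B→b: +{b}
  S via S→B S: +{b}
  S via S→a b: +{a}
  FIRST(S)={a,b}  FIRST(A)={a}  FIRST(B)={b}
[2]
  A via A→B B a: +{b}
  FIRST(S)={a,b}  FIRST(A)={a,b}  FIRST(B)={b}
[3] (stable)
  FIRST(S)={a,b}  FIRST(A)={a,b}  FIRST(B)={b}

FOLLOW iteration:
FOLLOW(S) := {$}
round 1:
  A→B B a: FOLLOW(B) ⊇ FIRST(B) = {b}; new: +{b}
  A→B B a: FOLLOW(B) ⊇ FIRST(a) = {a}; new: +{a}
  S→S B a: FOLLOW(S) ⊇ FIRST(B) = {b}; new: +{b}
  S→b A: FOLLOW(A) ⊇ FOLLOW(S) ⊇ {$,b}; new: +{$,b}
  FOLLOW[S]={$,b}  FOLLOW[A]={$,b}  FOLLOW[B]={a,b}
round 2: (stable)
  FOLLOW[S]={$,b}  FOLLOW[A]={$,b}  FOLLOW[B]={a,b}

FOLLOW(S) = ["$", "b"]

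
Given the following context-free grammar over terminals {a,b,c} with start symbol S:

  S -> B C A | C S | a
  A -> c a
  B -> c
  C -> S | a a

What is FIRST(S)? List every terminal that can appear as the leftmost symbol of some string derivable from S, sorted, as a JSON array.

FIRST iteration:
pass 1:
  A via A→c a: +{c}
  B via B→c: +{c}
  C via C→a a: +{a}
  S via S→B C A: +{c}
  S via S→C S: +{a}
  FIRST[S]={a,c}  FIRST[A]={c}  FIRST[B]={c}  FIRST[C]={a}
pass 2:
  C via C→S: +{c}
  FIRST[S]={a,c}  FIRST[A]={c}  FIRST[B]={c}  FIRST[C]={a,c}
pass 3: (stable)
  FIRST[S]={a,c}  FIRST[A]={c}  FIRST[B]={c}  FIRST[C]={a,c}

FIRST(S) = ["a", "c"]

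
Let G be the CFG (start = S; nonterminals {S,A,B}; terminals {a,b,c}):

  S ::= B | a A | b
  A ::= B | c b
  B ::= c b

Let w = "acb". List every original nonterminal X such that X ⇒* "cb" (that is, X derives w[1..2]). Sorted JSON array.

CNF form of G:
  S -> T0 T1 | T2 A | b
  A -> T0 T1
  B -> T0 T1
  T0 -> c
  T1 -> b
  T2 -> a

CYK fill, restricted to cells inside w[1..2]:
  T[1,1] 'c' = {T0}  orig:{}
  T[2,2] 'b' = {S,T1}  orig:{S}
  T[1,2] 'cb' = {A,B,S}

Original NTs in T[1,2] deriving "cb": ["A", "B", "S"]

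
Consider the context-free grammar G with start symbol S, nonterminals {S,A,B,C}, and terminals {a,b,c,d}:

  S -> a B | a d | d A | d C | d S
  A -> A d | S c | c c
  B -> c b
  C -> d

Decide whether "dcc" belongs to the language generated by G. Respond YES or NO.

Convert to CNF:
  S -> T0 A | T0 C | T0 S | T3 B | T3 T0
  A -> A T0 | S T1 | T1 T1
  B -> T1 T2
  C -> d
  T0 -> d
  T1 -> c
  T2 -> b
  T3 -> a

Fill CYK table bottom-up:
  [0..0]={C,T0}  "d"  orig:{C}
  [1..1]={T1}  "c"  orig:{}
  [2..2]={T1}  "c"  orig:{}
  [0..1]=∅  "dc"
  [1..2]={A}  "cc"
  [0..2]={S}  "dcc"

S ∈ T[0,2] ⇒ YES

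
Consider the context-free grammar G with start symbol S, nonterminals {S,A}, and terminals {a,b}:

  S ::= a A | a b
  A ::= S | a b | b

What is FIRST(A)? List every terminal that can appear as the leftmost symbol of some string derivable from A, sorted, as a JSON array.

FIRST iteration:
[1]
  A via A→a b: +{a}
  A via A→b: +{b}
  S via S→a A: +{a}
  FIRST[S]={a}  FIRST[A]={a,b}
[2] (stable)
  FIRST[S]={a}  FIRST[A]={a,b}

FIRST(A) = ["a", "b"]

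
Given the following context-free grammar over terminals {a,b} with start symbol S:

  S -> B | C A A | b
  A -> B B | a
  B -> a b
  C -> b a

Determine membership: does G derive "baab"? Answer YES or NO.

Convert to CNF:
  S -> C X2 | T0 T1 | b
  A -> B B | a
  B -> T0 T1
  C -> T1 T0
  T0 -> a
  T1 -> b
  X2 -> A A

CYK fill:
  T[0,0] 'b' = {S,T1}  orig:{S}
  T[1,1] 'a' = {A,T0}  orig:{A}
  T[2,2] 'a' = {A,T0}  orig:{A}
  T[3,3] 'b' = {S,T1}  orig:{S}
  T[0,1] 'ba' = {C}
  T[1,2] 'aa' = {X2}  orig:{}
  T[2,3] 'ab' = {B,S}
  T[0,2] 'baa' = ∅
  T[1,3] 'aab' = ∅
  T[0,3] 'baab' = ∅

S ∉ T[0,3] ⇒ NO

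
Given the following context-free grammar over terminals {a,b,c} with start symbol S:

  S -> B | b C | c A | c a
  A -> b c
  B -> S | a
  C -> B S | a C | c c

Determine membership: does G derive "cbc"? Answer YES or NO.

CNF form of G:
  S -> T0 C | T1 A | T1 T2 | a
  A -> T0 T1
  B -> T0 C | T1 A | T1 T2 | a
  C -> B S | T1 T1 | T2 C
  T0 -> b
  T1 -> c
  T2 -> a

CYK fill:
  T[0,0] 'c' = {T1}  orig:{}
  T[1,1] 'b' = {T0}  orig:{}
  T[2,2] 'c' = {T1}  orig:{}
  T[0,1] 'cb' = ∅
  T[1,2] 'bc' = {A}
  T[0,2] 'cbc' = {B,S}

S ∈ T[0,2] ⇒ YES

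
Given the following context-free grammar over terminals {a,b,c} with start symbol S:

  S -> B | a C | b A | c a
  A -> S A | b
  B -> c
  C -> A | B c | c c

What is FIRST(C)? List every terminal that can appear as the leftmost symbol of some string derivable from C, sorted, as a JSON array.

FIRST sets, iterate to fixpoint:
pass 1:
  A via A→b: +{b}
  B via B→c: +{c}
  C via C→A: +{b}
  C via C→B c: +{c}
  S via S→B: +{c}
  S via S→a C: +{a}
  S via S→b A: +{b}
  FIRST[S]={a,b,c}  FIRST[A]={b}  FIRST[B]={c}  FIRST[C]={b,c}
pass 2:
  A via A→S A: +{a,c}
  C via C→A: +{a}
  FIRST[S]={a,b,c}  FIRST[A]={a,b,c}  FIRST[B]={c}  FIRST[C]={a,b,c}
pass 3: — fixpoint
  FIRST[S]={a,b,c}  FIRST[A]={a,b,c}  FIRST[B]={c}  FIRST[C]={a,b,c}

FIRST(C) = ["a", "b", "c"]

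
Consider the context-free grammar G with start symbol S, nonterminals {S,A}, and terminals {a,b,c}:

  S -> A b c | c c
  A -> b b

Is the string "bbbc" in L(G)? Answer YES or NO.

Convert to CNF:
  S -> A X2 | T1 T1
  A -> T0 T0
  T0 -> b
  T1 -> c
  X2 -> T0 T1

CYK table (by increasing span):
  [0..0]={T0}  "b"  orig:{}
  [1..1]={T0}  "b"  orig:{}
  [2..2]={T0}  "b"  orig:{}
  [3..3]={T1}  "c"  orig:{}
  [0..1]={A}  "bb"
  [1..2]={A}  "bb"
  [2..3]={X2}  "bc"  orig:{}
  [0..2]=∅  "bbb"
  [1..3]=∅  "bbc"
  [0..3]={S}  "bbbc"

S ∈ T[0,3] ⇒ YES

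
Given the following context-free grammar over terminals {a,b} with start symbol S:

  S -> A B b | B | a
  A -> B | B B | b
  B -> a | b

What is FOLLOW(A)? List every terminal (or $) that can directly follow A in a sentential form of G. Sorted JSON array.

FIRST sets, iterate to fixpoint:
iter 1:
  A via A→b: +{b}
  B via B→a: +{a}
  B via B→b: +{b}
  S via S→A B b: +{b}
  S via S→B: +{a}
  S: {a,b}  A: {b}  B: {a,b}
iter 2:
  A via A→B: +{a}
  S: {a,b}  A: {a,b}  B: {a,b}
iter 3: done
  S: {a,b}  A: {a,b}  B: {a,b}

FOLLOW sets:
initialize: $ ∈ FOLLOW(S)
[1]
  A→B B: FOLLOW(B) ⊇ FIRST(B) = {a,b}; new: +{a,b}
  S→A B b: FOLLOW(A) ⊇ FIRST(B) = {a,b}; new: +{a,b}
  S→B: FOLLOW(B) ⊇ FOLLOW(S) ⊇ {$}; new: +{$}
  S: {$}  A: {a,b}  B: {$,a,b}
[2] — fixpoint
  S: {$}  A: {a,b}  B: {$,a,b}

FOLLOW(A) = ["a", "b"]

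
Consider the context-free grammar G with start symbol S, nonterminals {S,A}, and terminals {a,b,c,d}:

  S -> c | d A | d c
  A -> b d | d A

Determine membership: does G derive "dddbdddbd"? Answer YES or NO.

CNF form of G:
  S -> T1 A | T1 T2 | c
  A -> T0 T1 | T1 A
  T0 -> b
  T1 -> d
  T2 -> c

CYK table (by increasing span):
  cell(0,0) d: {T1}  orig:{}
  cell(1,1) d: {T1}  orig:{}
  cell(2,2) d: {T1}  orig:{}
  cell(3,3) b: {T0}  orig:{}
  cell(4,4) d: {T1}  orig:{}
  cell(5,5) d: {T1}  orig:{}
  cell(6,6) d: {T1}  orig:{}
  cell(7,7) b: {T0}  orig:{}
  cell(8,8) d: {T1}  orig:{}
  cell(0,1) dd: ∅
  cell(1,2) dd: ∅
  cell(2,3) db: ∅
  cell(3,4) bd: {A}
  cell(4,5) dd: ∅
  cell(5,6) dd: ∅
  cell(6,7) db: ∅
  cell(7,8) bd: {A}
  cell(0,2) ddd: ∅
  cell(1,3) ddb: ∅
  cell(2,4) dbd: {A,S}
  cell(3,5) bdd: ∅
  cell(4,6) ddd: ∅
  cell(5,7) ddb: ∅
  cell(6,8) dbd: {A,S}
  cell(0,3) dddb: ∅
  cell(1,4) ddbd: {A,S}
  cell(2,5) dbdd: ∅
  cell(3,6) bddd: ∅
  cell(4,7) dddb: ∅
  cell(5,8) ddbd: {A,S}
  cell(0,4) dddbd: {A,S}
  cell(1,5) ddbdd: ∅
  cell(2,6) dbddd: ∅
  cell(3,7) bdddb: ∅
  cell(4,8) dddbd: {A,S}
  cell(0,5) dddbdd: ∅
  cell(1,6) ddbddd: ∅
  cell(2,7) dbdddb: ∅
  cell(3,8) bdddbd: ∅
  cell(0,6) dddbddd: ∅
  cell(1,7) ddbdddb: ∅
  cell(2,8) dbdddbd: ∅
  cell(0,7) dddbdddb: ∅
  cell(1,8) ddbdddbd: ∅
  cell(0,8) dddbdddbd: ∅

S ∉ T[0,8] ⇒ NO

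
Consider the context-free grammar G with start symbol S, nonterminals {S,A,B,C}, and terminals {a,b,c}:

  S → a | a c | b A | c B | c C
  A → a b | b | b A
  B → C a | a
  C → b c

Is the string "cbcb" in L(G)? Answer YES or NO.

CNF form of G:
  S -> T0 T2 | T1 A | T2 B | T2 C | a
  A -> T0 T1 | T1 A | b
  B -> C T0 | a
  C -> T1 T2
  T0 -> a
  T1 -> b
  T2 -> c

Fill CYK table bottom-up:
  [0..0]={T2}  "c"  orig:{}
  [1..1]={A,T1}  "b"  orig:{A}
  [2..2]={T2}  "c"  orig:{}
  [3..3]={A,T1}  "b"  orig:{A}
  [0..1]=∅  "cb"
  [1..2]={C}  "bc"
  [2..3]=∅  "cb"
  [0..2]={S}  "cbc"
  [1..3]=∅  "bcb"
  [0..3]=∅  "cbcb"

S ∉ T[0,3] ⇒ NO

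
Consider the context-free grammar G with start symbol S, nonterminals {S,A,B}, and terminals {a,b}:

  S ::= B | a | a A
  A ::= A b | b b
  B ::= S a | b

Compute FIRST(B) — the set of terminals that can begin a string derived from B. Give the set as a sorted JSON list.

FIRST iteration:
iter 1:
  A via A→b b: +{b}
  B via B→b: +{b}
  S via S→B: +{b}
  S via S→a: +{a}
  S: {a,b}  A: {b}  B: {b}
iter 2:
  B via B→S a: +{a}
  S: {a,b}  A: {b}  B: {a,b}
iter 3: — fixpoint
  S: {a,b}  A: {b}  B: {a,b}

FIRST(B) = ["a", "b"]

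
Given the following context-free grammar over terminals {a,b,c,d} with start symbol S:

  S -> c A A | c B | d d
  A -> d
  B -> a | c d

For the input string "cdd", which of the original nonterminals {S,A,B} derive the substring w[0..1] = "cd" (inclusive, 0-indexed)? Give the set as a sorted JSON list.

Convert to CNF:
  S -> T0 B | T0 X2 | T1 T1
  A -> d
  B -> T0 T1 | a
  T0 -> c
  T1 -> d
  X2 -> A A

Fill CYK table bottom-up, restricted to cells inside w[0..1]:
  cell(0,0) c: {T0}  orig:{}
  cell(1,1) d: {A,T1}  orig:{A}
  cell(0,1) cd: {B}

Original NTs in T[0,1] deriving "cd": ["B"]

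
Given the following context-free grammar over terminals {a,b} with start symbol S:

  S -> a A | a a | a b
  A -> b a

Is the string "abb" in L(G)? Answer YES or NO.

Convert to CNF:
  S -> T1 A | T1 T0 | T1 T1
  A -> T0 T1
  T0 -> b
  T1 -> a

Fill CYK table bottom-up:
  T[0,0] 'a' = {T1}  orig:{}
  T[1,1] 'b' = {T0}  orig:{}
  T[2,2] 'b' = {T0}  orig:{}
  T[0,1] 'ab' = {S}
  T[1,2] 'bb' = ∅
  T[0,2] 'abb' = ∅

S ∉ T[0,2] ⇒ NO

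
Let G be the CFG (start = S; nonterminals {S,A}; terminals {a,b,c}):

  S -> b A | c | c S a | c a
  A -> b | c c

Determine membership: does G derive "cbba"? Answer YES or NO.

Convert to CNF:
  S -> T0 T2 | T0 X3 | T1 A | c
  A -> T0 T0 | b
  T0 -> c
  T1 -> b
  T2 -> a
  X3 -> S T2

Fill CYK table bottom-up:
  T[0,0] 'c' = {S,T0}  orig:{S}
  T[1,1] 'b' = {A,T1}  orig:{A}
  T[2,2] 'b' = {A,T1}  orig:{A}
  T[3,3] 'a' = {T2}  orig:{}
  T[0,1] 'cb' = ∅
  T[1,2] 'bb' = {S}
  T[2,3] 'ba' = ∅
  T[0,2] 'cbb' = ∅
  T[1,3] 'bba' = {X3}  orig:{}
  T[0,3] 'cbba' = {S}

S ∈ T[0,3] ⇒ YES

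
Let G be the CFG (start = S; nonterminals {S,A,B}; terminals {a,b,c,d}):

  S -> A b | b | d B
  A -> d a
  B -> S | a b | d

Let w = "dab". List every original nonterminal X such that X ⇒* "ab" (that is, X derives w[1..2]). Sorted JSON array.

Convert to CNF:
  S -> A T2 | T0 B | b
  A -> T0 T1
  B -> A T2 | T0 B | T1 T2 | b | d
  T0 -> d
  T1 -> a
  T2 -> b

CYK table (by increasing span) — only the sub-triangle for w[1..2]:
  T[1,1] 'a' = {T1}  orig:{}
  T[2,2] 'b' = {B,S,T2}  orig:{B,S}
  T[1,2] 'ab' = {B}

Original NTs in T[1,2] deriving "ab": ["B"]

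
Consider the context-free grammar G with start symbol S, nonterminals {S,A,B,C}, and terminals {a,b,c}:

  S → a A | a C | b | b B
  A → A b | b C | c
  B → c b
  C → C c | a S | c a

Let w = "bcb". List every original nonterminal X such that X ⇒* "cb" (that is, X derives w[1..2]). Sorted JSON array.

CNF form of G:
  S -> T0 B | T2 A | T2 C | b
  A -> A T0 | T0 C | c
  B -> T1 T0
  C -> C T1 | T1 T2 | T2 S
  T0 -> b
  T1 -> c
  T2 -> a

Fill CYK table bottom-up (cells [i..j] with 1 ≤ i ≤ j ≤ 2 only):
  T[1,1] 'c' = {A,T1}  orig:{A}
  T[2,2] 'b' = {S,T0}  orig:{S}
  T[1,2] 'cb' = {A,B}

Original NTs in T[1,2] deriving "cb": ["A", "B"]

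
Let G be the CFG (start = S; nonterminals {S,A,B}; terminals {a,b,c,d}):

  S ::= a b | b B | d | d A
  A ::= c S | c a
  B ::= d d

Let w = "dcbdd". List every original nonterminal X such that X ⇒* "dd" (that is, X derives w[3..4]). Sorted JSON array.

CNF form of G:
  S -> T1 T3 | T2 A | T3 B | d
  A -> T0 S | T0 T1
  B -> T2 T2
  T0 -> c
  T1 -> a
  T2 -> d
  T3 -> b

CYK table (by increasing span) — only the sub-triangle for w[3..4]:
  T[3,3] 'd' = {S,T2}  orig:{S}
  T[4,4] 'd' = {S,T2}  orig:{S}
  T[3,4] 'dd' = {B}

Original NTs in T[3,4] deriving "dd": ["B"]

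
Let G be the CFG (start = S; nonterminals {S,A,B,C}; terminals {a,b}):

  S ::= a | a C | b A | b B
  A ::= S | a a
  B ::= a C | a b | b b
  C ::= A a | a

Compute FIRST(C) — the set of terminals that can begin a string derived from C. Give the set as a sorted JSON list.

FIRST iteration:
round 1:
  A via A→a a: +{a}
  B via B→a C: +{a}
  B via B→b b: +{b}
  C via C→A a: +{a}
  S via S→a: +{a}
  S via S→b A: +{b}
  FIRST[S]={a,b}  FIRST[A]={a}  FIRST[B]={a,b}  FIRST[C]={a}
round 2:
  A via A→S: +{b}
  C via C→A a: +{b}
  FIRST[S]={a,b}  FIRST[A]={a,b}  FIRST[B]={a,b}  FIRST[C]={a,b}
round 3: — fixpoint
  FIRST[S]={a,b}  FIRST[A]={a,b}  FIRST[B]={a,b}  FIRST[C]={a,b}

FIRST(C) = ["a", "b"]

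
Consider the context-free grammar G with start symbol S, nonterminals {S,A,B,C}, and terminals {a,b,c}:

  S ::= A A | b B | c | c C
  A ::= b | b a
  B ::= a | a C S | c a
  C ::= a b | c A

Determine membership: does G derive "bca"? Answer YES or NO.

CNF form of G:
  S -> A A | T0 B | T2 C | c
  A -> T0 T1 | b
  B -> T1 X3 | T2 T1 | a
  C -> T1 T0 | T2 A
  T0 -> b
  T1 -> a
  T2 -> c
  X3 -> C S

CYK fill:
  cell(0,0) b: {A,T0}  orig:{A}
  cell(1,1) c: {S,T2}  orig:{S}
  cell(2,2) a: {B,T1}  orig:{B}
  cell(0,1) bc: ∅
  cell(1,2) ca: {B}
  cell(0,2) bca: {S}

S ∈ T[0,2] ⇒ YES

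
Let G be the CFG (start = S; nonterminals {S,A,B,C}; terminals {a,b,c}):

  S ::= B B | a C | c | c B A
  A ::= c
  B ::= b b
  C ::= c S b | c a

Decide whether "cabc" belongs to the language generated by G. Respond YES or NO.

CNF form of G:
  S -> B B | T1 X4 | T2 C | c
  A -> c
  B -> T0 T0
  C -> T1 T2 | T1 X3
  T0 -> b
  T1 -> c
  T2 -> a
  X3 -> S T0
  X4 -> B A

Fill CYK table bottom-up:
  [0..0]={A,S,T1}  "c"  orig:{A,S}
  [1..1]={T2}  "a"  orig:{}
  [2..2]={T0}  "b"  orig:{}
  [3..3]={A,S,T1}  "c"  orig:{A,S}
  [0..1]={C}  "ca"
  [1..2]=∅  "ab"
  [2..3]=∅  "bc"
  [0..2]=∅  "cab"
  [1..3]=∅  "abc"
  [0..3]=∅  "cabc"

S ∉ T[0,3] ⇒ NO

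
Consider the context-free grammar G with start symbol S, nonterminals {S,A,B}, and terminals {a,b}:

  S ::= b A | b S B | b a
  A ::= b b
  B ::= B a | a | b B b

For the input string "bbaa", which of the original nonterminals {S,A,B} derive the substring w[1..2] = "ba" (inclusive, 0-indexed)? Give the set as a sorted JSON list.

Convert to CNF:
  S -> T0 A | T0 T1 | T0 X3
  A -> T0 T0
  B -> B T1 | T0 X2 | a
  T0 -> b
  T1 -> a
  X2 -> B T0
  X3 -> S B

CYK table (by increasing span), restricted to cells inside w[1..2]:
  [1..1]={T0}  "b"  orig:{}
  [2..2]={B,T1}  "a"  orig:{B}
  [1..2]={S}  "ba"

Original NTs in T[1,2] deriving "ba": ["S"]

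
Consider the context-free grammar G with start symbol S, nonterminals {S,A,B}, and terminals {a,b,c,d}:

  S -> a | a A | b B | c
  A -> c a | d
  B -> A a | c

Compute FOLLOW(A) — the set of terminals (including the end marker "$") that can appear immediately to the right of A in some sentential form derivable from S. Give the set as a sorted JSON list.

FIRST sets, iterate to fixpoint:
[1]
  A via A→c a: +{c}
  A via A→d: +{d}
  B via B→A a: +{c,d}
  S via S→a: +{a}
  S via S→b B: +{b}
  S via S→c: +{c}
  S: {a,b,c}  A: {c,d}  B: {c,d}
[2] (stable)
  S: {a,b,c}  A: {c,d}  B: {c,d}

FOLLOW iteration:
initialize: $ ∈ FOLLOW(S)
iter 1:
  B→A a: FOLLOW(A) ⊇ FIRST(a) = {a}; new: +{a}
  S→a A: FOLLOW(A) ⊇ FOLLOW(S) ⊇ {$}; new: +{$}
  S→b B: FOLLOW(B) ⊇ FOLLOW(S) ⊇ {$}; new: +{$}
  S: {$}  A: {$,a}  B: {$}
iter 2: (no change)
  S: {$}  A: {$,a}  B: {$}

FOLLOW(A) = ["$", "a"]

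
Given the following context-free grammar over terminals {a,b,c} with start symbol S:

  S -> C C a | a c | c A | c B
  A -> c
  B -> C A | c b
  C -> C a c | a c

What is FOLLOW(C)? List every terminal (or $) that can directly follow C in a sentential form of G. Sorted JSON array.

FIRST sets, iterate to fixpoint:
iter 1:
  A via A→c: +{c}
  B via B→c b: +{c}
  C via C→a c: +{a}
  S via S→C C a: +{a}
  S via S→c A: +{c}
  FIRST[S]={a,c}  FIRST[A]={c}  FIRST[B]={c}  FIRST[C]={a}
iter 2:
  B via B→C A: +{a}
  FIRST[S]={a,c}  FIRST[A]={c}  FIRST[B]={a,c}  FIRST[C]={a}
iter 3: done
  FIRST[S]={a,c}  FIRST[A]={c}  FIRST[B]={a,c}  FIRST[C]={a}

FOLLOW sets:
initialize: $ ∈ FOLLOW(S)
[1]
  B→C A: FOLLOW(C) ⊇ FIRST(A) = {c}; new: +{c}
  C→C a c: FOLLOW(C) ⊇ FIRST(a) = {a}; new: +{a}
  S→c A: FOLLOW(A) ⊇ FOLLOW(S) ⊇ {$}; new: +{$}
  S→c B: FOLLOW(B) ⊇ FOLLOW(S) ⊇ {$}; new: +{$}
  FOLLOW(S)={$}  FOLLOW(A)={$}  FOLLOW(B)={$}  FOLLOW(C)={a,c}
[2] (stable)
  FOLLOW(S)={$}  FOLLOW(A)={$}  FOLLOW(B)={$}  FOLLOW(C)={a,c}

FOLLOW(C) = ["a", "c"]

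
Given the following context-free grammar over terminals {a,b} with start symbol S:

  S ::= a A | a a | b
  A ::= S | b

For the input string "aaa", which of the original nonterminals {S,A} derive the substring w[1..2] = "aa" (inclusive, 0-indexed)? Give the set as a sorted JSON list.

CNF form of G:
  S -> T0 A | T0 T0 | b
  A -> T0 A | T0 T0 | b
  T0 -> a

CYK fill, restricted to cells inside w[1..2]:
  [1..1]={T0}  "a"  orig:{}
  [2..2]={T0}  "a"  orig:{}
  [1..2]={A,S}  "aa"

Original NTs in T[1,2] deriving "aa": ["A", "S"]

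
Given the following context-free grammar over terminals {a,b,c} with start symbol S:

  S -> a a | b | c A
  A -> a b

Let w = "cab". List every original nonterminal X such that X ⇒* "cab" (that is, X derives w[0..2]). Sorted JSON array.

CNF form of G:
  S -> T0 T0 | T2 A | b
  A -> T0 T1
  T0 -> a
  T1 -> b
  T2 -> c

CYK table (by increasing span), restricted to cells inside w[0..2]:
  [0..0]={T2}  "c"  orig:{}
  [1..1]={T0}  "a"  orig:{}
  [2..2]={S,T1}  "b"  orig:{S}
  [0..1]=∅  "ca"
  [1..2]={A}  "ab"
  [0..2]={S}  "cab"

Original NTs in T[0,2] deriving "cab": ["S"]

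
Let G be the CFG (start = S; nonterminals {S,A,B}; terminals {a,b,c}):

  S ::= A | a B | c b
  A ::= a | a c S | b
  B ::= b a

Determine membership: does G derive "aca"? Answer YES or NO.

CNF form of G:
  S -> T0 B | T0 X4 | T1 T2 | a | b
  A -> T0 X3 | a | b
  B -> T2 T0
  T0 -> a
  T1 -> c
  T2 -> b
  X3 -> T1 S
  X4 -> T1 S

CYK table (by increasing span):
  cell(0,0) a: {A,S,T0}  orig:{A,S}
  cell(1,1) c: {T1}  orig:{}
  cell(2,2) a: {A,S,T0}  orig:{A,S}
  cell(0,1) ac: ∅
  cell(1,2) ca: {X3,X4}  orig:{}
  cell(0,2) aca: {A,S}

S ∈ T[0,2] ⇒ YES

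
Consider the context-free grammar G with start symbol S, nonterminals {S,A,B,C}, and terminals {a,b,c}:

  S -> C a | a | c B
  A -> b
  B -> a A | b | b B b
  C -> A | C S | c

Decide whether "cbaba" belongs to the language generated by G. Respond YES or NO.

CNF form of G:
  S -> C T0 | T2 B | a
  A -> b
  B -> T0 A | T1 X3 | b
  C -> C S | b | c
  T0 -> a
  T1 -> b
  T2 -> c
  X3 -> B T1

CYK fill:
  cell(0,0) c: {C,T2}  orig:{C}
  cell(1,1) b: {A,B,C,T1}  orig:{A,B,C}
  cell(2,2) a: {S,T0}  orig:{S}
  cell(3,3) b: {A,B,C,T1}  orig:{A,B,C}
  cell(4,4) a: {S,T0}  orig:{S}
  cell(0,1) cb: {S}
  cell(1,2) ba: {C,S}
  cell(2,3) ab: {B}
  cell(3,4) ba: {C,S}
  cell(0,2) cba: {C}
  cell(1,3) bab: ∅
  cell(2,4) aba: ∅
  cell(0,3) cbab: ∅
  cell(1,4) baba: {C}
  cell(0,4) cbaba: {C}

S ∉ T[0,4] ⇒ NO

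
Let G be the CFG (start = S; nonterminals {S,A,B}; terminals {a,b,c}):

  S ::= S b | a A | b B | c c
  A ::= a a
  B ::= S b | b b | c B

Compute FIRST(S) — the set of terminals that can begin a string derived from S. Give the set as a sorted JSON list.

FIRST sets, iterate to fixpoint:
pass 1:
  A via A→a a: +{a}
  B via B→b b: +{b}
  B via B→c B: +{c}
  S via S→a A: +{a}
  S via S→b B: +{b}
  S via S→c c: +{c}
  S: {a,b,c}  A: {a}  B: {b,c}
pass 2:
  B via B→S b: +{a}
  S: {a,b,c}  A: {a}  B: {a,b,c}
pass 3: (no change)
  S: {a,b,c}  A: {a}  B: {a,b,c}

FIRST(S) = ["a", "b", "c"]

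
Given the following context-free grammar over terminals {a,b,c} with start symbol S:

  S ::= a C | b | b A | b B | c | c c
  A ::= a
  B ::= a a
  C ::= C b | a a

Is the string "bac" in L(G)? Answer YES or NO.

Convert to CNF:
  S -> T0 C | T1 A | T1 B | T2 T2 | b | c
  A -> a
  B -> T0 T0
  C -> C T1 | T0 T0
  T0 -> a
  T1 -> b
  T2 -> c

Fill CYK table bottom-up:
  T[0,0] 'b' = {S,T1}  orig:{S}
  T[1,1] 'a' = {A,T0}  orig:{A}
  T[2,2] 'c' = {S,T2}  orig:{S}
  T[0,1] 'ba' = {S}
  T[1,2] 'ac' = ∅
  T[0,2] 'bac' = ∅

S ∉ T[0,2] ⇒ NO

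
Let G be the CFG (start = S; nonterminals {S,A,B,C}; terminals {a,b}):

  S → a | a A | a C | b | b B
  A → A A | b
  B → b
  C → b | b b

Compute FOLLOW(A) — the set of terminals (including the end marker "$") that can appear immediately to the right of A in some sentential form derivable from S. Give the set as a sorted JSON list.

FIRST iteration:
[1]
  A via A→b: +{b}
  B via B→b: +{b}
  C via C→b: +{b}
  S via S→a: +{a}
  S via S→b: +{b}
  FIRST(S)={a,b}  FIRST(A)={b}  FIRST(B)={b}  FIRST(C)={b}
[2] (no change)
  FIRST(S)={a,b}  FIRST(A)={b}  FIRST(B)={b}  FIRST(C)={b}

FOLLOW iteration:
seed FOLLOW(S) with $
iter 1:
  A→A A: FOLLOW(A) ⊇ FIRST(A) = {b}; new: +{b}
  S→a A: FOLLOW(A) ⊇ FOLLOW(S) ⊇ {$}; new: +{$}
  S→a C: FOLLOW(C) ⊇ FOLLOW(S) ⊇ {$}; new: +{$}
  S→b B: FOLLOW(B) ⊇ FOLLOW(S) ⊇ {$}; new: +{$}
  FOLLOW[S]={$}  FOLLOW[A]={$,b}  FOLLOW[B]={$}  FOLLOW[C]={$}
iter 2: (no change)
  FOLLOW[S]={$}  FOLLOW[A]={$,b}  FOLLOW[B]={$}  FOLLOW[C]={$}

FOLLOW(A) = ["$", "b"]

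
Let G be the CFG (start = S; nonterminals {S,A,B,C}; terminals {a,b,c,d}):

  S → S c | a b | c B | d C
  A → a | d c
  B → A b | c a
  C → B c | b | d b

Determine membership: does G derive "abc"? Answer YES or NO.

CNF form of G:
  S -> S T1 | T0 C | T1 B | T3 T2
  A -> T0 T1 | a
  B -> A T2 | T1 T3
  C -> B T1 | T0 T2 | b
  T0 -> d
  T1 -> c
  T2 -> b
  T3 -> a

CYK table (by increasing span):
  cell(0,0) a: {A,T3}  orig:{A}
  cell(1,1) b: {C,T2}  orig:{C}
  cell(2,2) c: {T1}  orig:{}
  cell(0,1) ab: {B,S}
  cell(1,2) bc: ∅
  cell(0,2) abc: {C,S}

S ∈ T[0,2] ⇒ YES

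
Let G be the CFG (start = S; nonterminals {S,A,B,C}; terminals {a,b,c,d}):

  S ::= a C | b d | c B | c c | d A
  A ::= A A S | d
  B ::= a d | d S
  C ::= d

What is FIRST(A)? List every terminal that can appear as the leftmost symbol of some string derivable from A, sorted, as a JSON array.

FIRST iteration:
round 1:
  A via A→d: +{d}
  B via B→a d: +{a}
  B via B→d S: +{d}
  C via C→d: +{d}
  S via S→a C: +{a}
  S via S→b d: +{b}
  S via S→c B: +{c}
  S via S→d A: +{d}
  FIRST(S)={a,b,c,d}  FIRST(A)={d}  FIRST(B)={a,d}  FIRST(C)={d}
round 2: (stable)
  FIRST(S)={a,b,c,d}  FIRST(A)={d}  FIRST(B)={a,d}  FIRST(C)={d}

FIRST(A) = ["d"]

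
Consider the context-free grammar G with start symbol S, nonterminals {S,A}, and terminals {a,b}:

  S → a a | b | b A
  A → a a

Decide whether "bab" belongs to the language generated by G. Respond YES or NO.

Convert to CNF:
  S -> T0 T0 | T1 A | b
  A -> T0 T0
  T0 -> a
  T1 -> b

CYK fill:
  cell(0,0) b: {S,T1}  orig:{S}
  cell(1,1) a: {T0}  orig:{}
  cell(2,2) b: {S,T1}  orig:{S}
  cell(0,1) ba: ∅
  cell(1,2) ab: ∅
  cell(0,2) bab: ∅

S ∉ T[0,2] ⇒ NO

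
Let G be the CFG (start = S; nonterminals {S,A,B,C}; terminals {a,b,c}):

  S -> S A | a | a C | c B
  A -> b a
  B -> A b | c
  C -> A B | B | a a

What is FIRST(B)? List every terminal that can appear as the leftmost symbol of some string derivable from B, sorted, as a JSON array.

FIRST iteration:
pass 1:
  A via A→b a: +{b}
  B via B→A b: +{b}
  B via B→c: +{c}
  C via C→A B: +{b}
  C via C→B: +{c}
  C via C→a a: +{a}
  S via S→a: +{a}
  S via S→c B: +{c}
  FIRST[S]={a,c}  FIRST[A]={b}  FIRST[B]={b,c}  FIRST[C]={a,b,c}
pass 2: — fixpoint
  FIRST[S]={a,c}  FIRST[A]={b}  FIRST[B]={b,c}  FIRST[C]={a,b,c}

FIRST(B) = ["b", "c"]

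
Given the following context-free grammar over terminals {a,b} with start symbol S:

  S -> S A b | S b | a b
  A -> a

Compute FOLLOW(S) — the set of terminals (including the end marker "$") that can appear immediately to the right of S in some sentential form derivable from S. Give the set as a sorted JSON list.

FIRST iteration:
iter 1:
  A via A→a: +{a}
  S via S→a b: +{a}
  FIRST[S]={a}  FIRST[A]={a}
iter 2: — fixpoint
  FIRST[S]={a}  FIRST[A]={a}

Compute FOLLOW by fixpoint:
FOLLOW(S) := {$}
round 1:
  S→S A b: FOLLOW(S) ⊇ FIRST(A) = {a}; new: +{a}
  S→S A b: FOLLOW(A) ⊇ FIRST(b) = {b}; new: +{b}
  S→S b: FOLLOW(S) ⊇ FIRST(b) = {b}; new: +{b}
  FOLLOW(S)={$,a,b}  FOLLOW(A)={b}
round 2: done
  FOLLOW(S)={$,a,b}  FOLLOW(A)={b}

FOLLOW(S) = ["$", "a", "b"]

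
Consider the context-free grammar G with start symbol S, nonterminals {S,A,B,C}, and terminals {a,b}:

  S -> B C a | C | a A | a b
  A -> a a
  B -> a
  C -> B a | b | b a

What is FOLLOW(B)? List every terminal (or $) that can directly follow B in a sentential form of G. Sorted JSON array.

FIRST iteration:
[1]
  A via A→a a: +{a}
  B via B→a: +{a}
  C via C→B a: +{a}
  C via C→b: +{b}
  S via S→B C a: +{a}
  S via S→C: +{b}
  FIRST[S]={a,b}  FIRST[A]={a}  FIRST[B]={a}  FIRST[C]={a,b}
[2] — fixpoint
  FIRST[S]={a,b}  FIRST[A]={a}  FIRST[B]={a}  FIRST[C]={a,b}

FOLLOW sets:
seed FOLLOW(S) with $
iter 1:
  C→B a: FOLLOW(B) ⊇ FIRST(a) = {a}; new: +{a}
  S→B C a: FOLLOW(B) ⊇ FIRST(C) = {a,b}; new: +{b}
  S→B C a: FOLLOW(C) ⊇ FIRST(a) = {a}; new: +{a}
  S→C: FOLLOW(C) ⊇ FOLLOW(S) ⊇ {$}; new: +{$}
  S→a A: FOLLOW(A) ⊇ FOLLOW(S) ⊇ {$}; new: +{$}
  FOLLOW(S)={$}  FOLLOW(A)={$}  FOLLOW(B)={a,b}  FOLLOW(C)={$,a}
iter 2: (stable)
  FOLLOW(S)={$}  FOLLOW(A)={$}  FOLLOW(B)={a,b}  FOLLOW(C)={$,a}

FOLLOW(B) = ["a", "b"]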